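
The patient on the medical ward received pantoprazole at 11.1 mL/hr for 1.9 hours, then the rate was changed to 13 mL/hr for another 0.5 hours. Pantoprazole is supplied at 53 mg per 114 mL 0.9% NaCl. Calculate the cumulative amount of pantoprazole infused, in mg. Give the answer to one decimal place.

Concentration = 53 mg ÷ 114 mL = 0.4649123 mg/mL
Stage 1: 11.1 mL/hr × 1.9 hr = 21.09 mL → 21.09 mL × 0.4649123 mg/mL = 9.805 mg
Stage 2: 13 mL/hr × 0.5 hr = 6.5 mL → 6.5 mL × 0.4649123 mg/mL = 3.02193 mg
Total = 9.805 + 3.02193 = 12.82693 mg

12.8 mg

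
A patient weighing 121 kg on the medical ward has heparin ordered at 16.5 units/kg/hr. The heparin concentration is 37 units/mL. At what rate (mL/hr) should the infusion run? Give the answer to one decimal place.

Dose = 16.5 units/kg/hr × 121 kg = 1996.5 units/hr
Rate = 1996.5 units/hr ÷ 37 units/mL = 53.95946 mL/hr

54.0 mL/hr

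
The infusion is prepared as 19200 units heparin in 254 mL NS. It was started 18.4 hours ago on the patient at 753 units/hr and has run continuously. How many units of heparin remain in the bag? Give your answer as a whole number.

5345 units

Concentration = 19200 units ÷ 254 mL = 75.59055 units/mL
Rate = 753 units/hr ÷ 75.59055 units/mL = 9.961563 mL/hr
Volume infused = 9.961563 mL/hr × 18.4 hr = 183.2928 mL
Volume remaining = 254 − 183.2928 = 70.70725 mL
Drug remaining = 70.70725 mL × 75.59055 units/mL = 5344.8 units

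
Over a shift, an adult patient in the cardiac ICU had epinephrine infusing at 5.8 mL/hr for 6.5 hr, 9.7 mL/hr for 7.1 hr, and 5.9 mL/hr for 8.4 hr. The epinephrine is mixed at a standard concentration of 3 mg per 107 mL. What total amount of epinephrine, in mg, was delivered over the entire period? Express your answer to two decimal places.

Concentration = 3 mg ÷ 107 mL = 0.02803738 mg/mL
Stage 1: 5.8 mL/hr × 6.5 hr = 37.7 mL → 37.7 mL × 0.02803738 mg/mL = 1.057009 mg
Stage 2: 9.7 mL/hr × 7.1 hr = 68.87 mL → 68.87 mL × 0.02803738 mg/mL = 1.930935 mg
Stage 3: 5.9 mL/hr × 8.4 hr = 49.56 mL → 49.56 mL × 0.02803738 mg/mL = 1.389533 mg
Total = 1.057009 + 1.930935 + 1.389533 = 4.377477 mg

4.38 mg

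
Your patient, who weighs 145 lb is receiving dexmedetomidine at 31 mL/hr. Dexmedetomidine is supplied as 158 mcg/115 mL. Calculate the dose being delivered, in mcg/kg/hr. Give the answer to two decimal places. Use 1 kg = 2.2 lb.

Weight = 145 lb ÷ 2.2 lb/kg = 65.90909 kg
Concentration = 158 mcg ÷ 115 mL = 1.373913 mcg/mL
Drug rate = 31 mL/hr × 1.373913 mcg/mL = 42.5913 mcg/hr
42.5913 mcg/hr ÷ 65.90909 kg = 0.6462129 mcg/kg/hr

0.65 mcg/kg/hr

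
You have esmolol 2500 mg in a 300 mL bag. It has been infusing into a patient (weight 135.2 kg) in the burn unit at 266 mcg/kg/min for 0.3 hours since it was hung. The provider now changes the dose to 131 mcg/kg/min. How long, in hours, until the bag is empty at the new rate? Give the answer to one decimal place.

1.7 hours

Initial rate:
Dose = 266 mcg/kg/min × 135.2 kg = 35963.2 mcg/min
35963.2 mcg/min × 60 min/hr = 2157792 mcg/hr
Concentration = 2500 mg ÷ 300 mL = 8.333333 mg/mL = 8333.333 mcg/mL
Rate = 2157792 mcg/hr ÷ 8333.333 mcg/mL = 258.935 mL/hr
Volume infused so far = 258.935 mL/hr × 0.3 hr = 77.68051 mL
Volume remaining = 300 − 77.68051 = 222.3195 mL
New rate:
Dose = 131 mcg/kg/min × 135.2 kg = 17711.2 mcg/min
17711.2 mcg/min × 60 min/hr = 1062672 mcg/hr
Rate = 1062672 mcg/hr ÷ 8333.333 mcg/mL = 127.5206 mL/hr
Time remaining = 222.3195 mL ÷ 127.5206 mL/hr = 1.7434 hr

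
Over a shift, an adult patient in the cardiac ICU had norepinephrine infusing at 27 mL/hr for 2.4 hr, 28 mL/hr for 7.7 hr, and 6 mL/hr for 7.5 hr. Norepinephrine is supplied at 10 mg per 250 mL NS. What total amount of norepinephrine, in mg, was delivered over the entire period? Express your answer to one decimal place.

Concentration = 10 mg ÷ 250 mL = 0.04 mg/mL
Stage 1: 27 mL/hr × 2.4 hr = 64.8 mL → 64.8 mL × 0.04 mg/mL = 2.592 mg
Stage 2: 28 mL/hr × 7.7 hr = 215.6 mL → 215.6 mL × 0.04 mg/mL = 8.624 mg
Stage 3: 6 mL/hr × 7.5 hr = 45 mL → 45 mL × 0.04 mg/mL = 1.8 mg
Total = 2.592 + 8.624 + 1.8 = 13.016 mg

13.0 mg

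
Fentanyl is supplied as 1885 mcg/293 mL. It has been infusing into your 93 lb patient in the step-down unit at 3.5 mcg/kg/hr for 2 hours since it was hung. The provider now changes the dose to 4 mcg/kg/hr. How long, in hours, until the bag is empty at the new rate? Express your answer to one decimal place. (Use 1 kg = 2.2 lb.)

9.4 hours

Initial rate:
Weight = 93 lb ÷ 2.2 lb/kg = 42.27273 kg
Dose = 3.5 mcg/kg/hr × 42.27273 kg = 147.9545 mcg/hr
Concentration = 1885 mcg ÷ 293 mL = 6.433447 mcg/mL
Rate = 147.9545 mcg/hr ÷ 6.433447 mcg/mL = 22.99771 mL/hr
Volume infused so far = 22.99771 mL/hr × 2 hr = 45.99542 mL
Volume remaining = 293 − 45.99542 = 247.0046 mL
New rate:
Dose = 4 mcg/kg/hr × 42.27273 kg = 169.0909 mcg/hr
Rate = 169.0909 mcg/hr ÷ 6.433447 mcg/mL = 26.2831 mL/hr
Time remaining = 247.0046 mL ÷ 26.2831 mL/hr = 9.397849 hr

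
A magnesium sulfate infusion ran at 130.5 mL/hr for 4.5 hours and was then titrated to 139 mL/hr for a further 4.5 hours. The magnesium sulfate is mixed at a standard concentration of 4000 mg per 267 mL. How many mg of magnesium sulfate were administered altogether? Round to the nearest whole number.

Concentration = 4000 mg ÷ 267 mL = 14.98127 mg/mL
Stage 1: 130.5 mL/hr × 4.5 hr = 587.25 mL → 587.25 mL × 14.98127 mg/mL = 8797.753 mg
Stage 2: 139 mL/hr × 4.5 hr = 625.5 mL → 625.5 mL × 14.98127 mg/mL = 9370.787 mg
Total = 8797.753 + 9370.787 = 18168.54 mg

18169 mg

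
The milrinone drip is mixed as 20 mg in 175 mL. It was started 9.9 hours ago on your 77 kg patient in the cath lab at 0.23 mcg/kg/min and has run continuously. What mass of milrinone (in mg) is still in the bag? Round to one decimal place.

Dose = 0.23 mcg/kg/min × 77 kg = 17.71 mcg/min
17.71 mcg/min × 60 min/hr = 1062.6 mcg/hr
Concentration = 20 mg ÷ 175 mL = 0.1142857 mg/mL = 114.2857 mcg/mL
Rate = 1062.6 mcg/hr ÷ 114.2857 mcg/mL = 9.29775 mL/hr
Volume infused = 9.29775 mL/hr × 9.9 hr = 92.04773 mL
Volume remaining = 175 − 92.04773 = 82.95227 mL
Drug remaining = 82.95227 mL × 114.2857 mcg/mL = 9480.26 mcg = 9.48026 mg

9.5 mg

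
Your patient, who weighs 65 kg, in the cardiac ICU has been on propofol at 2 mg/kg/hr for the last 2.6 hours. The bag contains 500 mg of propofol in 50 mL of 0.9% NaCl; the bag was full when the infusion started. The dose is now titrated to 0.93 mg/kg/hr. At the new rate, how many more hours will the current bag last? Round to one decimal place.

Initial rate:
Dose = 2 mg/kg/hr × 65 kg = 130 mg/hr
Concentration = 500 mg ÷ 50 mL = 10 mg/mL
Rate = 130 mg/hr ÷ 10 mg/mL = 13 mL/hr
Volume infused so far = 13 mL/hr × 2.6 hr = 33.8 mL
Volume remaining = 50 − 33.8 = 16.2 mL
New rate:
Dose = 0.93 mg/kg/hr × 65 kg = 60.45 mg/hr
Rate = 60.45 mg/hr ÷ 10 mg/mL = 6.045 mL/hr
Time remaining = 16.2 mL ÷ 6.045 mL/hr = 2.679901 hr

2.7 hours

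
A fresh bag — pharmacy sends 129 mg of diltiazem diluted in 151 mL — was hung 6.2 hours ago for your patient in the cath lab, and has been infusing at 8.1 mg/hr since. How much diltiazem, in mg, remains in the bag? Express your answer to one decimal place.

78.8 mg

Concentration = 129 mg ÷ 151 mL = 0.8543046 mg/mL
Rate = 8.1 mg/hr ÷ 0.8543046 mg/mL = 9.481395 mL/hr
Volume infused = 9.481395 mL/hr × 6.2 hr = 58.78465 mL
Volume remaining = 151 − 58.78465 = 92.21535 mL
Drug remaining = 92.21535 mL × 0.8543046 mg/mL = 78.78 mg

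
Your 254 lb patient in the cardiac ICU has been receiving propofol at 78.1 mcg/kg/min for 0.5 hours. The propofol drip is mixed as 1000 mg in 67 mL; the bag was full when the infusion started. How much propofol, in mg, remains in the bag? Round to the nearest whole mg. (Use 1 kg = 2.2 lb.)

729 mg

Weight = 254 lb ÷ 2.2 lb/kg = 115.4545 kg
Dose = 78.1 mcg/kg/min × 115.4545 kg = 9017 mcg/min
9017 mcg/min × 60 min/hr = 541020 mcg/hr
Concentration = 1000 mg ÷ 67 mL = 14.92537 mg/mL = 14925.37 mcg/mL
Rate = 541020 mcg/hr ÷ 14925.37 mcg/mL = 36.24834 mL/hr
Volume infused = 36.24834 mL/hr × 0.5 hr = 18.12417 mL
Volume remaining = 67 − 18.12417 = 48.87583 mL
Drug remaining = 48.87583 mL × 14925.37 mcg/mL = 729490 mcg = 729.49 mg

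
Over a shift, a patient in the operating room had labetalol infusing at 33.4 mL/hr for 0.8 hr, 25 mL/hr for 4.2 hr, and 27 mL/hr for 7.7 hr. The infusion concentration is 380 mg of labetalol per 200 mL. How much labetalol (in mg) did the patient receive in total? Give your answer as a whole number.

Concentration = 380 mg ÷ 200 mL = 1.9 mg/mL
Stage 1: 33.4 mL/hr × 0.8 hr = 26.72 mL → 26.72 mL × 1.9 mg/mL = 50.768 mg
Stage 2: 25 mL/hr × 4.2 hr = 105 mL → 105 mL × 1.9 mg/mL = 199.5 mg
Stage 3: 27 mL/hr × 7.7 hr = 207.9 mL → 207.9 mL × 1.9 mg/mL = 395.01 mg
Total = 50.768 + 199.5 + 395.01 = 645.278 mg

645 mg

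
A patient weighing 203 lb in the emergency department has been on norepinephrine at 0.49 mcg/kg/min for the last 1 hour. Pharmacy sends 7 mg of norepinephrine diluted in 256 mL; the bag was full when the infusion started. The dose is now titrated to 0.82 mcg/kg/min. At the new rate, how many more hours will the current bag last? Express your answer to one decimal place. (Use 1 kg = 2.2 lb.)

Initial rate:
Weight = 203 lb ÷ 2.2 lb/kg = 92.27273 kg
Dose = 0.49 mcg/kg/min × 92.27273 kg = 45.21364 mcg/min
45.21364 mcg/min × 60 min/hr = 2712.818 mcg/hr
Concentration = 7 mg ÷ 256 mL = 0.02734375 mg/mL = 27.34375 mcg/mL
Rate = 2712.818 mcg/hr ÷ 27.34375 mcg/mL = 99.21164 mL/hr
Volume infused so far = 99.21164 mL/hr × 1 hr = 99.21164 mL
Volume remaining = 256 − 99.21164 = 156.7884 mL
New rate:
Dose = 0.82 mcg/kg/min × 92.27273 kg = 75.66364 mcg/min
75.66364 mcg/min × 60 min/hr = 4539.818 mcg/hr
Rate = 4539.818 mcg/hr ÷ 27.34375 mcg/mL = 166.0276 mL/hr
Time remaining = 156.7884 mL ÷ 166.0276 mL/hr = 0.944351 hr

0.9 hours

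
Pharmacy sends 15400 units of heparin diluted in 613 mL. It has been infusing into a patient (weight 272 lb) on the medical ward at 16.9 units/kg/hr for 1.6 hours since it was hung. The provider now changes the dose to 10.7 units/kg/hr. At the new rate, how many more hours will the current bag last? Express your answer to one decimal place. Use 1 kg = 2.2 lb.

9.1 hours

Initial rate:
Weight = 272 lb ÷ 2.2 lb/kg = 123.6364 kg
Dose = 16.9 units/kg/hr × 123.6364 kg = 2089.455 units/hr
Concentration = 15400 units ÷ 613 mL = 25.12235 units/mL
Rate = 2089.455 units/hr ÷ 25.12235 units/mL = 83.17115 mL/hr
Volume infused so far = 83.17115 mL/hr × 1.6 hr = 133.0738 mL
Volume remaining = 613 − 133.0738 = 479.9262 mL
New rate:
Dose = 10.7 units/kg/hr × 123.6364 kg = 1322.909 units/hr
Rate = 1322.909 units/hr ÷ 25.12235 units/mL = 52.65865 mL/hr
Time remaining = 479.9262 mL ÷ 52.65865 mL/hr = 9.113909 hr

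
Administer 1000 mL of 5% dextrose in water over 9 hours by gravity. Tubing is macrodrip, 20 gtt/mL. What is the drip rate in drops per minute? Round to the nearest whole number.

37 gtt/min

1000 mL ÷ (9 hr × 60 = 540 min) = 1.851852 mL/min
1.851852 mL/min × 20 gtt/mL = 37.03704 gtt/min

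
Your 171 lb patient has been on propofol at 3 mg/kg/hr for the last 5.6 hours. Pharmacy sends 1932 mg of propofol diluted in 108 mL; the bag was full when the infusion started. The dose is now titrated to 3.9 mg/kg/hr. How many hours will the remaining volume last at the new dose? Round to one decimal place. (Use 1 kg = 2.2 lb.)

Initial rate:
Weight = 171 lb ÷ 2.2 lb/kg = 77.72727 kg
Dose = 3 mg/kg/hr × 77.72727 kg = 233.1818 mg/hr
Concentration = 1932 mg ÷ 108 mL = 17.88889 mg/mL
Rate = 233.1818 mg/hr ÷ 17.88889 mg/mL = 13.03501 mL/hr
Volume infused so far = 13.03501 mL/hr × 5.6 hr = 72.99605 mL
Volume remaining = 108 − 72.99605 = 35.00395 mL
New rate:
Dose = 3.9 mg/kg/hr × 77.72727 kg = 303.1364 mg/hr
Rate = 303.1364 mg/hr ÷ 17.88889 mg/mL = 16.94551 mL/hr
Time remaining = 35.00395 mL ÷ 16.94551 mL/hr = 2.065677 hr

2.1 hours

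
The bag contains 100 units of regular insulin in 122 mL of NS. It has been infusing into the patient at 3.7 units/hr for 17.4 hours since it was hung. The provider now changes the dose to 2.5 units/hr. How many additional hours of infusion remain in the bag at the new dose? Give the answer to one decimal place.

Initial rate:
Concentration = 100 units ÷ 122 mL = 0.8196721 units/mL
Rate = 3.7 units/hr ÷ 0.8196721 units/mL = 4.514 mL/hr
Volume infused so far = 4.514 mL/hr × 17.4 hr = 78.5436 mL
Volume remaining = 122 − 78.5436 = 43.4564 mL
New rate:
Rate = 2.5 units/hr ÷ 0.8196721 units/mL = 3.05 mL/hr
Time remaining = 43.4564 mL ÷ 3.05 mL/hr = 14.248 hr

14.2 hours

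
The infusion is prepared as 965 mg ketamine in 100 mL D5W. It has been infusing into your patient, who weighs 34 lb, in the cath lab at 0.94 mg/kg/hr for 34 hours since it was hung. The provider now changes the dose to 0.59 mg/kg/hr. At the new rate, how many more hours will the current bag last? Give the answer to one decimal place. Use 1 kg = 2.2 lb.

51.7 hours

Initial rate:
Weight = 34 lb ÷ 2.2 lb/kg = 15.45455 kg
Dose = 0.94 mg/kg/hr × 15.45455 kg = 14.52727 mg/hr
Concentration = 965 mg ÷ 100 mL = 9.65 mg/mL
Rate = 14.52727 mg/hr ÷ 9.65 mg/mL = 1.505417 mL/hr
Volume infused so far = 1.505417 mL/hr × 34 hr = 51.18417 mL
Volume remaining = 100 − 51.18417 = 48.81583 mL
New rate:
Dose = 0.59 mg/kg/hr × 15.45455 kg = 9.118182 mg/hr
Rate = 9.118182 mg/hr ÷ 9.65 mg/mL = 0.9448893 mL/hr
Time remaining = 48.81583 mL ÷ 0.9448893 mL/hr = 51.66301 hr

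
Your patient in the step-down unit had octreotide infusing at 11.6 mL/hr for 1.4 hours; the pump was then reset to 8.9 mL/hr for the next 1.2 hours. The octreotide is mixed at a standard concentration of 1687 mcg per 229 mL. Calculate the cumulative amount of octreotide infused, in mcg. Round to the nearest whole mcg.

198 mcg

Concentration = 1687 mcg ÷ 229 mL = 7.366812 mcg/mL
Stage 1: 11.6 mL/hr × 1.4 hr = 16.24 mL → 16.24 mL × 7.366812 mcg/mL = 119.637 mcg
Stage 2: 8.9 mL/hr × 1.2 hr = 10.68 mL → 10.68 mL × 7.366812 mcg/mL = 78.67755 mcg
Total = 119.637 + 78.67755 = 198.3146 mcg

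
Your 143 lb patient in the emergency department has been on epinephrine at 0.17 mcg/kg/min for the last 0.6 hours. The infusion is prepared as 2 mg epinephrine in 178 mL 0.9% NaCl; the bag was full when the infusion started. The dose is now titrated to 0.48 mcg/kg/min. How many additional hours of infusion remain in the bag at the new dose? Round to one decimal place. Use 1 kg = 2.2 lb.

Initial rate:
Weight = 143 lb ÷ 2.2 lb/kg = 65 kg
Dose = 0.17 mcg/kg/min × 65 kg = 11.05 mcg/min
11.05 mcg/min × 60 min/hr = 663 mcg/hr
Concentration = 2 mg ÷ 178 mL = 0.01123596 mg/mL = 11.23596 mcg/mL
Rate = 663 mcg/hr ÷ 11.23596 mcg/mL = 59.007 mL/hr
Volume infused so far = 59.007 mL/hr × 0.6 hr = 35.4042 mL
Volume remaining = 178 − 35.4042 = 142.5958 mL
New rate:
Dose = 0.48 mcg/kg/min × 65 kg = 31.2 mcg/min
31.2 mcg/min × 60 min/hr = 1872 mcg/hr
Rate = 1872 mcg/hr ÷ 11.23596 mcg/mL = 166.608 mL/hr
Time remaining = 142.5958 mL ÷ 166.608 mL/hr = 0.8558761 hr

0.9 hours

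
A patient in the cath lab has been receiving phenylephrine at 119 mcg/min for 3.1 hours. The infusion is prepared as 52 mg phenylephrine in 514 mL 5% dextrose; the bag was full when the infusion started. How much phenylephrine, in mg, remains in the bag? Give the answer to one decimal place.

119 mcg/min × 60 min/hr = 7140 mcg/hr
Concentration = 52 mg ÷ 514 mL = 0.1011673 mg/mL = 101.1673 mcg/mL
Rate = 7140 mcg/hr ÷ 101.1673 mcg/mL = 70.57615 mL/hr
Volume infused = 70.57615 mL/hr × 3.1 hr = 218.7861 mL
Volume remaining = 514 − 218.7861 = 295.2139 mL
Drug remaining = 295.2139 mL × 101.1673 mcg/mL = 29866 mcg = 29.866 mg

29.9 mg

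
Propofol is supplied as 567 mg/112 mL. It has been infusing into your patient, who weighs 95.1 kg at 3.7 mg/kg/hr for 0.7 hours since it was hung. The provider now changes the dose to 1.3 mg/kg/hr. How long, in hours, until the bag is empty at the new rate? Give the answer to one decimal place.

Initial rate:
Dose = 3.7 mg/kg/hr × 95.1 kg = 351.87 mg/hr
Concentration = 567 mg ÷ 112 mL = 5.0625 mg/mL
Rate = 351.87 mg/hr ÷ 5.0625 mg/mL = 69.50519 mL/hr
Volume infused so far = 69.50519 mL/hr × 0.7 hr = 48.65363 mL
Volume remaining = 112 − 48.65363 = 63.34637 mL
New rate:
Dose = 1.3 mg/kg/hr × 95.1 kg = 123.63 mg/hr
Rate = 123.63 mg/hr ÷ 5.0625 mg/mL = 24.42074 mL/hr
Time remaining = 63.34637 mL ÷ 24.42074 mL/hr = 2.593958 hr

2.6 hours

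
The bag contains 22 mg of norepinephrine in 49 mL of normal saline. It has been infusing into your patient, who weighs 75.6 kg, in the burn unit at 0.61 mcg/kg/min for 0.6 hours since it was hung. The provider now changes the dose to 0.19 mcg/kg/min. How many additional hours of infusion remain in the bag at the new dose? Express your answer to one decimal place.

Initial rate:
Dose = 0.61 mcg/kg/min × 75.6 kg = 46.116 mcg/min
46.116 mcg/min × 60 min/hr = 2766.96 mcg/hr
Concentration = 22 mg ÷ 49 mL = 0.4489796 mg/mL = 448.9796 mcg/mL
Rate = 2766.96 mcg/hr ÷ 448.9796 mcg/mL = 6.162775 mL/hr
Volume infused so far = 6.162775 mL/hr × 0.6 hr = 3.697665 mL
Volume remaining = 49 − 3.697665 = 45.30234 mL
New rate:
Dose = 0.19 mcg/kg/min × 75.6 kg = 14.364 mcg/min
14.364 mcg/min × 60 min/hr = 861.84 mcg/hr
Rate = 861.84 mcg/hr ÷ 448.9796 mcg/mL = 1.919553 mL/hr
Time remaining = 45.30234 mL ÷ 1.919553 mL/hr = 23.60046 hr

23.6 hours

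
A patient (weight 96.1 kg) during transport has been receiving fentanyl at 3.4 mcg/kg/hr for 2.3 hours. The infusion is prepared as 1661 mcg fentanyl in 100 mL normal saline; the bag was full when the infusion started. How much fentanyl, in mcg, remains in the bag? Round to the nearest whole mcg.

Dose = 3.4 mcg/kg/hr × 96.1 kg = 326.74 mcg/hr
Concentration = 1661 mcg ÷ 100 mL = 16.61 mcg/mL
Rate = 326.74 mcg/hr ÷ 16.61 mcg/mL = 19.67128 mL/hr
Volume infused = 19.67128 mL/hr × 2.3 hr = 45.24395 mL
Volume remaining = 100 − 45.24395 = 54.75605 mL
Drug remaining = 54.75605 mL × 16.61 mcg/mL = 909.498 mcg

909 mcg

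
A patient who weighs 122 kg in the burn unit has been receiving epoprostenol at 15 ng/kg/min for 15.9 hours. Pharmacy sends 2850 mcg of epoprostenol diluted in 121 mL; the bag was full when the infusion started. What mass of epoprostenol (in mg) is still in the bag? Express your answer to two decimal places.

1.10 mg

Dose = 15 ng/kg/min × 122 kg = 1830 ng/min
1830 ng/min × 60 min/hr = 109800 ng/hr
Concentration = 2850 mcg ÷ 121 mL = 23.55372 mcg/mL = 23553.72 ng/mL
Rate = 109800 ng/hr ÷ 23553.72 ng/mL = 4.661684 mL/hr
Volume infused = 4.661684 mL/hr × 15.9 hr = 74.12078 mL
Volume remaining = 121 − 74.12078 = 46.87922 mL
Drug remaining = 46.87922 mL × 23553.72 ng/mL = 1104180 ng = 1.10418 mg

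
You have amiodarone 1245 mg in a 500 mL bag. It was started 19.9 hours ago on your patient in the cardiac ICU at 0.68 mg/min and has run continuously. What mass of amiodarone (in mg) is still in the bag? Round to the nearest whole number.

433 mg

0.68 mg/min × 60 min/hr = 40.8 mg/hr
Concentration = 1245 mg ÷ 500 mL = 2.49 mg/mL
Rate = 40.8 mg/hr ÷ 2.49 mg/mL = 16.38554 mL/hr
Volume infused = 16.38554 mL/hr × 19.9 hr = 326.0723 mL
Volume remaining = 500 − 326.0723 = 173.9277 mL
Drug remaining = 173.9277 mL × 2.49 mg/mL = 433.08 mg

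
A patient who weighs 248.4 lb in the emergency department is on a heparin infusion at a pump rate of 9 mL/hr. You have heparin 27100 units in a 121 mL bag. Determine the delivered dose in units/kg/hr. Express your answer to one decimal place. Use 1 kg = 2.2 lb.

17.9 units/kg/hr

Weight = 248.4 lb ÷ 2.2 lb/kg = 112.9091 kg
Concentration = 27100 units ÷ 121 mL = 223.9669 units/mL
Drug rate = 9 mL/hr × 223.9669 units/mL = 2015.702 units/hr
2015.702 units/hr ÷ 112.9091 kg = 17.85244 units/kg/hr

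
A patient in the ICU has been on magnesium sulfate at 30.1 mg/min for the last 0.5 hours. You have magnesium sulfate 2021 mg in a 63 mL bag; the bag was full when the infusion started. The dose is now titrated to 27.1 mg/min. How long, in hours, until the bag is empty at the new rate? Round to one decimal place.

Initial rate:
30.1 mg/min × 60 min/hr = 1806 mg/hr
Concentration = 2021 mg ÷ 63 mL = 32.07937 mg/mL
Rate = 1806 mg/hr ÷ 32.07937 mg/mL = 56.29787 mL/hr
Volume infused so far = 56.29787 mL/hr × 0.5 hr = 28.14894 mL
Volume remaining = 63 − 28.14894 = 34.85106 mL
New rate:
27.1 mg/min × 60 min/hr = 1626 mg/hr
Rate = 1626 mg/hr ÷ 32.07937 mg/mL = 50.68679 mL/hr
Time remaining = 34.85106 mL ÷ 50.68679 mL/hr = 0.6875769 hr

0.7 hours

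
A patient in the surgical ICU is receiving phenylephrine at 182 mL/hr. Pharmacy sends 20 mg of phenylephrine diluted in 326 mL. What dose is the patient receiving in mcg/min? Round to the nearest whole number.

186 mcg/min

Concentration = 20 mg ÷ 326 mL = 0.06134969 mg/mL = 61.34969 mcg/mL
Drug rate = 182 mL/hr × 61.34969 mcg/mL = 11165.64 mcg/hr
11165.64 mcg/hr ÷ 60 min/hr = 186.0941 mcg/min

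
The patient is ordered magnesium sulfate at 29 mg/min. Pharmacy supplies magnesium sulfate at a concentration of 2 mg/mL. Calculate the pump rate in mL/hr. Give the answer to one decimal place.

870.0 mL/hr

29 mg/min × 60 min/hr = 1740 mg/hr
Rate = 1740 mg/hr ÷ 2 mg/mL = 870 mL/hr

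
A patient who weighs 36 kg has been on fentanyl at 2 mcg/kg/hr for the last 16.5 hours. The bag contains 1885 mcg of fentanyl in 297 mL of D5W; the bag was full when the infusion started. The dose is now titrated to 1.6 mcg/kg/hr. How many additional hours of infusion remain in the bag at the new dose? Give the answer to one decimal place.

12.1 hours

Initial rate:
Dose = 2 mcg/kg/hr × 36 kg = 72 mcg/hr
Concentration = 1885 mcg ÷ 297 mL = 6.346801 mcg/mL
Rate = 72 mcg/hr ÷ 6.346801 mcg/mL = 11.3443 mL/hr
Volume infused so far = 11.3443 mL/hr × 16.5 hr = 187.1809 mL
Volume remaining = 297 − 187.1809 = 109.8191 mL
New rate:
Dose = 1.6 mcg/kg/hr × 36 kg = 57.6 mcg/hr
Rate = 57.6 mcg/hr ÷ 6.346801 mcg/mL = 9.075438 mL/hr
Time remaining = 109.8191 mL ÷ 9.075438 mL/hr = 12.10069 hr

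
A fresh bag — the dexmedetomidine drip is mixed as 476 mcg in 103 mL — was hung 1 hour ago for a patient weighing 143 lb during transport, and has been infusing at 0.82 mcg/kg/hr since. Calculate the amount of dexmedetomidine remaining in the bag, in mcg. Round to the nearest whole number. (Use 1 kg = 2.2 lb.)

Weight = 143 lb ÷ 2.2 lb/kg = 65 kg
Dose = 0.82 mcg/kg/hr × 65 kg = 53.3 mcg/hr
Concentration = 476 mcg ÷ 103 mL = 4.621359 mcg/mL
Rate = 53.3 mcg/hr ÷ 4.621359 mcg/mL = 11.5334 mL/hr
Volume infused = 11.5334 mL/hr × 1 hr = 11.5334 mL
Volume remaining = 103 − 11.5334 = 91.4666 mL
Drug remaining = 91.4666 mL × 4.621359 mcg/mL = 422.7 mcg

423 mcg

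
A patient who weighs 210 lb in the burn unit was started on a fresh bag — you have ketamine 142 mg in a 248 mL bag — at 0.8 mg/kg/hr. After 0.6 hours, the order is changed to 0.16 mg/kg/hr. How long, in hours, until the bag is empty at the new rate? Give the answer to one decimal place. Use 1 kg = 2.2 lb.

6.3 hours

Initial rate:
Weight = 210 lb ÷ 2.2 lb/kg = 95.45455 kg
Dose = 0.8 mg/kg/hr × 95.45455 kg = 76.36364 mg/hr
Concentration = 142 mg ÷ 248 mL = 0.5725806 mg/mL
Rate = 76.36364 mg/hr ÷ 0.5725806 mg/mL = 133.3675 mL/hr
Volume infused so far = 133.3675 mL/hr × 0.6 hr = 80.02049 mL
Volume remaining = 248 − 80.02049 = 167.9795 mL
New rate:
Dose = 0.16 mg/kg/hr × 95.45455 kg = 15.27273 mg/hr
Rate = 15.27273 mg/hr ÷ 0.5725806 mg/mL = 26.6735 mL/hr
Time remaining = 167.9795 mL ÷ 26.6735 mL/hr = 6.297619 hr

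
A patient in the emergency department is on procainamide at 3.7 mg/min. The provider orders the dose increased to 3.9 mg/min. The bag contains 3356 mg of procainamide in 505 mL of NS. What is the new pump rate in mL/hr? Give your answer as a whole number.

3.9 mg/min × 60 min/hr = 234 mg/hr
Concentration = 3356 mg ÷ 505 mL = 6.645545 mg/mL
Rate = 234 mg/hr ÷ 6.645545 mg/mL = 35.21156 mL/hr

35 mL/hr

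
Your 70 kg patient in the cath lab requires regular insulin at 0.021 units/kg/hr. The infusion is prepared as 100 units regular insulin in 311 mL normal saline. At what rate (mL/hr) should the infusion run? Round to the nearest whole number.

Dose = 0.021 units/kg/hr × 70 kg = 1.47 units/hr
Concentration = 100 units ÷ 311 mL = 0.3215434 units/mL
Rate = 1.47 units/hr ÷ 0.3215434 units/mL = 4.5717 mL/hr

5 mL/hr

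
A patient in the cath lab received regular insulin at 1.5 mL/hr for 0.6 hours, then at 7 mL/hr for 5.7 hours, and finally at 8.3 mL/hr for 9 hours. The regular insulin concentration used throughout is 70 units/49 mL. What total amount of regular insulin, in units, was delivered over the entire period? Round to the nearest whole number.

165 units

Concentration = 70 units ÷ 49 mL = 1.428571 units/mL
Stage 1: 1.5 mL/hr × 0.6 hr = 0.9 mL → 0.9 mL × 1.428571 units/mL = 1.285714 units
Stage 2: 7 mL/hr × 5.7 hr = 39.9 mL → 39.9 mL × 1.428571 units/mL = 57 units
Stage 3: 8.3 mL/hr × 9 hr = 74.7 mL → 74.7 mL × 1.428571 units/mL = 106.7143 units
Total = 1.285714 + 57 + 106.7143 = 165 units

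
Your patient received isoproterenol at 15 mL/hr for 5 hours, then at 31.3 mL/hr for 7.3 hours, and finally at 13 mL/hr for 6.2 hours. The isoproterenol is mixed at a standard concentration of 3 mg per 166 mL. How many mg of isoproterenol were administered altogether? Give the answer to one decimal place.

6.9 mg

Concentration = 3 mg ÷ 166 mL = 0.01807229 mg/mL
Stage 1: 15 mL/hr × 5 hr = 75 mL → 75 mL × 0.01807229 mg/mL = 1.355422 mg
Stage 2: 31.3 mL/hr × 7.3 hr = 228.49 mL → 228.49 mL × 0.01807229 mg/mL = 4.129337 mg
Stage 3: 13 mL/hr × 6.2 hr = 80.6 mL → 80.6 mL × 0.01807229 mg/mL = 1.456627 mg
Total = 1.355422 + 4.129337 + 1.456627 = 6.941386 mg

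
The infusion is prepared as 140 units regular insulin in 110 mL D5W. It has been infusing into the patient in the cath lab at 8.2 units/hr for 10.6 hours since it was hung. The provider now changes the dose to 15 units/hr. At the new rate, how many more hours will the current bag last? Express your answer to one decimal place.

Initial rate:
Concentration = 140 units ÷ 110 mL = 1.272727 units/mL
Rate = 8.2 units/hr ÷ 1.272727 units/mL = 6.442857 mL/hr
Volume infused so far = 6.442857 mL/hr × 10.6 hr = 68.29429 mL
Volume remaining = 110 − 68.29429 = 41.70571 mL
New rate:
Rate = 15 units/hr ÷ 1.272727 units/mL = 11.78571 mL/hr
Time remaining = 41.70571 mL ÷ 11.78571 mL/hr = 3.538667 hr

3.5 hours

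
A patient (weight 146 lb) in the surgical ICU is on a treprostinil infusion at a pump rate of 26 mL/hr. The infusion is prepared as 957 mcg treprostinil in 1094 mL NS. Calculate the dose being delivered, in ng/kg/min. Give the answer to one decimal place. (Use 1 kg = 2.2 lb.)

Weight = 146 lb ÷ 2.2 lb/kg = 66.36364 kg
Concentration = 957 mcg ÷ 1094 mL = 0.8747715 mcg/mL = 874.7715 ng/mL
Drug rate = 26 mL/hr × 874.7715 ng/mL = 22744.06 ng/hr
22744.06 ng/hr ÷ 60 min/hr = 379.0676 ng/min
379.0676 ng/min ÷ 66.36364 kg = 5.711978 ng/kg/min

5.7 ng/kg/min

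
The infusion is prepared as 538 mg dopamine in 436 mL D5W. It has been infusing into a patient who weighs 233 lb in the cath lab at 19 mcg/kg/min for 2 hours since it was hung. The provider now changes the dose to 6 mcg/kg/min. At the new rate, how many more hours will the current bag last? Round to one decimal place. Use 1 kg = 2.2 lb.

7.8 hours

Initial rate:
Weight = 233 lb ÷ 2.2 lb/kg = 105.9091 kg
Dose = 19 mcg/kg/min × 105.9091 kg = 2012.273 mcg/min
2012.273 mcg/min × 60 min/hr = 120736.4 mcg/hr
Concentration = 538 mg ÷ 436 mL = 1.233945 mg/mL = 1233.945 mcg/mL
Rate = 120736.4 mcg/hr ÷ 1233.945 mcg/mL = 97.84583 mL/hr
Volume infused so far = 97.84583 mL/hr × 2 hr = 195.6917 mL
Volume remaining = 436 − 195.6917 = 240.3083 mL
New rate:
Dose = 6 mcg/kg/min × 105.9091 kg = 635.4545 mcg/min
635.4545 mcg/min × 60 min/hr = 38127.27 mcg/hr
Rate = 38127.27 mcg/hr ÷ 1233.945 mcg/mL = 30.89868 mL/hr
Time remaining = 240.3083 mL ÷ 30.89868 mL/hr = 7.777301 hr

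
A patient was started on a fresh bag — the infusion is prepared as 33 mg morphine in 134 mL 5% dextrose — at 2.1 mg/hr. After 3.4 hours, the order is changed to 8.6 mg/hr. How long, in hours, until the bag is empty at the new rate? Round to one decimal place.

Initial rate:
Concentration = 33 mg ÷ 134 mL = 0.2462687 mg/mL
Rate = 2.1 mg/hr ÷ 0.2462687 mg/mL = 8.527273 mL/hr
Volume infused so far = 8.527273 mL/hr × 3.4 hr = 28.99273 mL
Volume remaining = 134 − 28.99273 = 105.0073 mL
New rate:
Rate = 8.6 mg/hr ÷ 0.2462687 mg/mL = 34.92121 mL/hr
Time remaining = 105.0073 mL ÷ 34.92121 mL/hr = 3.006977 hr

3.0 hours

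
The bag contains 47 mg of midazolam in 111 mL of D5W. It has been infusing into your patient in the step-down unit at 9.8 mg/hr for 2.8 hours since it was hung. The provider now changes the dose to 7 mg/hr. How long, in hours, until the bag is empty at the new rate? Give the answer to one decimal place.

Initial rate:
Concentration = 47 mg ÷ 111 mL = 0.4234234 mg/mL
Rate = 9.8 mg/hr ÷ 0.4234234 mg/mL = 23.14468 mL/hr
Volume infused so far = 23.14468 mL/hr × 2.8 hr = 64.80511 mL
Volume remaining = 111 − 64.80511 = 46.19489 mL
New rate:
Rate = 7 mg/hr ÷ 0.4234234 mg/mL = 16.53191 mL/hr
Time remaining = 46.19489 mL ÷ 16.53191 mL/hr = 2.794286 hr

2.8 hours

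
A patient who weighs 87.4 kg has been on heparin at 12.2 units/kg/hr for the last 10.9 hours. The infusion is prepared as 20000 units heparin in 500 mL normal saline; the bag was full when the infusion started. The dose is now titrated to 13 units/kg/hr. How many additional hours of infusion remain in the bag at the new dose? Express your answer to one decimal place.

Initial rate:
Dose = 12.2 units/kg/hr × 87.4 kg = 1066.28 units/hr
Concentration = 20000 units ÷ 500 mL = 40 units/mL
Rate = 1066.28 units/hr ÷ 40 units/mL = 26.657 mL/hr
Volume infused so far = 26.657 mL/hr × 10.9 hr = 290.5613 mL
Volume remaining = 500 − 290.5613 = 209.4387 mL
New rate:
Dose = 13 units/kg/hr × 87.4 kg = 1136.2 units/hr
Rate = 1136.2 units/hr ÷ 40 units/mL = 28.405 mL/hr
Time remaining = 209.4387 mL ÷ 28.405 mL/hr = 7.373304 hr

7.4 hours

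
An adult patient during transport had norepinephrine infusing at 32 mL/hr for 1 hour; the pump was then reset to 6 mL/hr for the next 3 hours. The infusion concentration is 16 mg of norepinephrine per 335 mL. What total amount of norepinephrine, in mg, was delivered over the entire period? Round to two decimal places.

2.39 mg

Concentration = 16 mg ÷ 335 mL = 0.04776119 mg/mL
Stage 1: 32 mL/hr × 1 hr = 32 mL → 32 mL × 0.04776119 mg/mL = 1.528358 mg
Stage 2: 6 mL/hr × 3 hr = 18 mL → 18 mL × 0.04776119 mg/mL = 0.8597015 mg
Total = 1.528358 + 0.8597015 = 2.38806 mg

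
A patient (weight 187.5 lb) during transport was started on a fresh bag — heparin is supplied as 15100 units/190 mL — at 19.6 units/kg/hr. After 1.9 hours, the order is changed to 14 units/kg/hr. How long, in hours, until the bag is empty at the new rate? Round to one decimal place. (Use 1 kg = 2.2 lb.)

10.0 hours

Initial rate:
Weight = 187.5 lb ÷ 2.2 lb/kg = 85.22727 kg
Dose = 19.6 units/kg/hr × 85.22727 kg = 1670.455 units/hr
Concentration = 15100 units ÷ 190 mL = 79.47368 units/mL
Rate = 1670.455 units/hr ÷ 79.47368 units/mL = 21.01896 mL/hr
Volume infused so far = 21.01896 mL/hr × 1.9 hr = 39.93603 mL
Volume remaining = 190 − 39.93603 = 150.064 mL
New rate:
Dose = 14 units/kg/hr × 85.22727 kg = 1193.182 units/hr
Rate = 1193.182 units/hr ÷ 79.47368 units/mL = 15.01355 mL/hr
Time remaining = 150.064 mL ÷ 15.01355 mL/hr = 9.995238 hr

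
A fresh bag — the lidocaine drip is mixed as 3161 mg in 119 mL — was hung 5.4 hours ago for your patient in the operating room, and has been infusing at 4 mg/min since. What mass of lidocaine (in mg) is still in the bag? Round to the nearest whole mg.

4 mg/min × 60 min/hr = 240 mg/hr
Concentration = 3161 mg ÷ 119 mL = 26.56303 mg/mL
Rate = 240 mg/hr ÷ 26.56303 mg/mL = 9.035115 mL/hr
Volume infused = 9.035115 mL/hr × 5.4 hr = 48.78962 mL
Volume remaining = 119 − 48.78962 = 70.21038 mL
Drug remaining = 70.21038 mL × 26.56303 mg/mL = 1865 mg

1865 mg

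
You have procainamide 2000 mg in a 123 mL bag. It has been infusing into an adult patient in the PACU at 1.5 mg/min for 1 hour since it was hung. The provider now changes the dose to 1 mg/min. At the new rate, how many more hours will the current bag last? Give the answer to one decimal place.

31.8 hours

Initial rate:
1.5 mg/min × 60 min/hr = 90 mg/hr
Concentration = 2000 mg ÷ 123 mL = 16.26016 mg/mL
Rate = 90 mg/hr ÷ 16.26016 mg/mL = 5.535 mL/hr
Volume infused so far = 5.535 mL/hr × 1 hr = 5.535 mL
Volume remaining = 123 − 5.535 = 117.465 mL
New rate:
1 mg/min × 60 min/hr = 60 mg/hr
Rate = 60 mg/hr ÷ 16.26016 mg/mL = 3.69 mL/hr
Time remaining = 117.465 mL ÷ 3.69 mL/hr = 31.83333 hr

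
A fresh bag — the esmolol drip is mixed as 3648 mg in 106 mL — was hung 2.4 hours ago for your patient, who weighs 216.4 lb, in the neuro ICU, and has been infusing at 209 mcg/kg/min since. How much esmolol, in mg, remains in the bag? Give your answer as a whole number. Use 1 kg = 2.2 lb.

688 mg

Weight = 216.4 lb ÷ 2.2 lb/kg = 98.36364 kg
Dose = 209 mcg/kg/min × 98.36364 kg = 20558 mcg/min
20558 mcg/min × 60 min/hr = 1233480 mcg/hr
Concentration = 3648 mg ÷ 106 mL = 34.41509 mg/mL = 34415.09 mcg/mL
Rate = 1233480 mcg/hr ÷ 34415.09 mcg/mL = 35.84125 mL/hr
Volume infused = 35.84125 mL/hr × 2.4 hr = 86.019 mL
Volume remaining = 106 − 86.019 = 19.981 mL
Drug remaining = 19.981 mL × 34415.09 mcg/mL = 687648 mcg = 687.648 mg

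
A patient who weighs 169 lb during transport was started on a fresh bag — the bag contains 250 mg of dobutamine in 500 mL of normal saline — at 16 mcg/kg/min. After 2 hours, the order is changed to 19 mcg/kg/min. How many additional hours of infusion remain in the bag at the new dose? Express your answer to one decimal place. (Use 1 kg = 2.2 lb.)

Initial rate:
Weight = 169 lb ÷ 2.2 lb/kg = 76.81818 kg
Dose = 16 mcg/kg/min × 76.81818 kg = 1229.091 mcg/min
1229.091 mcg/min × 60 min/hr = 73745.45 mcg/hr
Concentration = 250 mg ÷ 500 mL = 0.5 mg/mL = 500 mcg/mL
Rate = 73745.45 mcg/hr ÷ 500 mcg/mL = 147.4909 mL/hr
Volume infused so far = 147.4909 mL/hr × 2 hr = 294.9818 mL
Volume remaining = 500 − 294.9818 = 205.0182 mL
New rate:
Dose = 19 mcg/kg/min × 76.81818 kg = 1459.545 mcg/min
1459.545 mcg/min × 60 min/hr = 87572.73 mcg/hr
Rate = 87572.73 mcg/hr ÷ 500 mcg/mL = 175.1455 mL/hr
Time remaining = 205.0182 mL ÷ 175.1455 mL/hr = 1.17056 hr

1.2 hours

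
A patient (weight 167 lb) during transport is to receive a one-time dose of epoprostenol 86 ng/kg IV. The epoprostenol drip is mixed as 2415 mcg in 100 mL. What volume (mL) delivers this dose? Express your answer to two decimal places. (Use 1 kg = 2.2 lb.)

Weight = 167 lb ÷ 2.2 lb/kg = 75.90909 kg
Dose = 86 ng/kg × 75.90909 kg = 6528.182 ng
Concentration = 2415 mcg ÷ 100 mL = 24.15 mcg/mL = 24150 ng/mL
Volume = 6528.182 ng ÷ 24150 ng/mL = 0.2703181 mL

0.27 mL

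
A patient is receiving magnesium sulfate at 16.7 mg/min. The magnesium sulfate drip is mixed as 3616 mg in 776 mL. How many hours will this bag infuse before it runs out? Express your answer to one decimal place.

16.7 mg/min × 60 min/hr = 1002 mg/hr
Concentration = 3616 mg ÷ 776 mL = 4.659794 mg/mL
Rate = 1002 mg/hr ÷ 4.659794 mg/mL = 215.031 mL/hr
Duration = 776 mL ÷ 215.031 mL/hr = 3.608782 hr

3.6 hours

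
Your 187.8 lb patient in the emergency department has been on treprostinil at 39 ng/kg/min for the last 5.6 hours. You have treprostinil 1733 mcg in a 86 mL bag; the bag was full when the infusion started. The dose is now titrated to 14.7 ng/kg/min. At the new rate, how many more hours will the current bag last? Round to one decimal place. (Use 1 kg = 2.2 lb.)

8.2 hours

Initial rate:
Weight = 187.8 lb ÷ 2.2 lb/kg = 85.36364 kg
Dose = 39 ng/kg/min × 85.36364 kg = 3329.182 ng/min
3329.182 ng/min × 60 min/hr = 199750.9 ng/hr
Concentration = 1733 mcg ÷ 86 mL = 20.15116 mcg/mL = 20151.16 ng/mL
Rate = 199750.9 ng/hr ÷ 20151.16 ng/mL = 9.912624 mL/hr
Volume infused so far = 9.912624 mL/hr × 5.6 hr = 55.5107 mL
Volume remaining = 86 − 55.5107 = 30.4893 mL
New rate:
Dose = 14.7 ng/kg/min × 85.36364 kg = 1254.845 ng/min
1254.845 ng/min × 60 min/hr = 75290.73 ng/hr
Rate = 75290.73 ng/hr ÷ 20151.16 ng/mL = 3.736297 mL/hr
Time remaining = 30.4893 mL ÷ 3.736297 mL/hr = 8.1603 hr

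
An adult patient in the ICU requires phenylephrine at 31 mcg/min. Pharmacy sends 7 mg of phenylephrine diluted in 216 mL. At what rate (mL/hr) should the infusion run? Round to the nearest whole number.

57 mL/hr

31 mcg/min × 60 min/hr = 1860 mcg/hr
Concentration = 7 mg ÷ 216 mL = 0.03240741 mg/mL = 32.40741 mcg/mL
Rate = 1860 mcg/hr ÷ 32.40741 mcg/mL = 57.39429 mL/hr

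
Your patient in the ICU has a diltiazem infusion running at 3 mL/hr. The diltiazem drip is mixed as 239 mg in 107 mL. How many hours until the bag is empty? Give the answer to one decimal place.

Duration = 107 mL ÷ 3 mL/hr = 35.66667 hr

35.7 hours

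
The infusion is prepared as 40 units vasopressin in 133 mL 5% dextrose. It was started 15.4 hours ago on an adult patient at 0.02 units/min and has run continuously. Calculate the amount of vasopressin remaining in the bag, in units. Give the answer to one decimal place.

0.02 units/min × 60 min/hr = 1.2 units/hr
Concentration = 40 units ÷ 133 mL = 0.3007519 units/mL
Rate = 1.2 units/hr ÷ 0.3007519 units/mL = 3.99 mL/hr
Volume infused = 3.99 mL/hr × 15.4 hr = 61.446 mL
Volume remaining = 133 − 61.446 = 71.554 mL
Drug remaining = 71.554 mL × 0.3007519 units/mL = 21.52 units

21.5 units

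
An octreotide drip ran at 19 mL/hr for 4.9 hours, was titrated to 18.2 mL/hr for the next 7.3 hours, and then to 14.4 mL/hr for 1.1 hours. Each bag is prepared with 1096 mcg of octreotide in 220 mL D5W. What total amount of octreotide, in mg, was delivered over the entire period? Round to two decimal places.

Concentration = 1096 mcg ÷ 220 mL = 4.981818 mcg/mL
Stage 1: 19 mL/hr × 4.9 hr = 93.1 mL → 93.1 mL × 4.981818 mcg/mL = 463.8073 mcg
Stage 2: 18.2 mL/hr × 7.3 hr = 132.86 mL → 132.86 mL × 4.981818 mcg/mL = 661.8844 mcg
Stage 3: 14.4 mL/hr × 1.1 hr = 15.84 mL → 15.84 mL × 4.981818 mcg/mL = 78.912 mcg
Total = 463.8073 + 661.8844 + 78.912 = 1204.604 mcg = 1.204604 mg

1.20 mg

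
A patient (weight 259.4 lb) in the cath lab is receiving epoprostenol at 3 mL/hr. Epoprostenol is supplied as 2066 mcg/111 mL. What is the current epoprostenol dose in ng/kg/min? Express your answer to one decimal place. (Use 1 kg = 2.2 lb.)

7.9 ng/kg/min

Weight = 259.4 lb ÷ 2.2 lb/kg = 117.9091 kg
Concentration = 2066 mcg ÷ 111 mL = 18.61261 mcg/mL = 18612.61 ng/mL
Drug rate = 3 mL/hr × 18612.61 ng/mL = 55837.84 ng/hr
55837.84 ng/hr ÷ 60 min/hr = 930.6306 ng/min
930.6306 ng/min ÷ 117.9091 kg = 7.892781 ng/kg/min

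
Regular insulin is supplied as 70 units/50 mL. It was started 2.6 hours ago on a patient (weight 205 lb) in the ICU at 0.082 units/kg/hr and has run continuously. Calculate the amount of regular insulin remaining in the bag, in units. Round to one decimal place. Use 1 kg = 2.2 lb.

50.1 units

Weight = 205 lb ÷ 2.2 lb/kg = 93.18182 kg
Dose = 0.082 units/kg/hr × 93.18182 kg = 7.640909 units/hr
Concentration = 70 units ÷ 50 mL = 1.4 units/mL
Rate = 7.640909 units/hr ÷ 1.4 units/mL = 5.457792 mL/hr
Volume infused = 5.457792 mL/hr × 2.6 hr = 14.19026 mL
Volume remaining = 50 − 14.19026 = 35.80974 mL
Drug remaining = 35.80974 mL × 1.4 units/mL = 50.13364 units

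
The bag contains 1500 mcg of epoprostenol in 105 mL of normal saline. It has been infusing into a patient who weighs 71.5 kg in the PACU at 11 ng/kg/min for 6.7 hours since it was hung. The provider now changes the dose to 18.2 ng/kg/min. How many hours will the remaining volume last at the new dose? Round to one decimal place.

Initial rate:
Dose = 11 ng/kg/min × 71.5 kg = 786.5 ng/min
786.5 ng/min × 60 min/hr = 47190 ng/hr
Concentration = 1500 mcg ÷ 105 mL = 14.28571 mcg/mL = 14285.71 ng/mL
Rate = 47190 ng/hr ÷ 14285.71 ng/mL = 3.3033 mL/hr
Volume infused so far = 3.3033 mL/hr × 6.7 hr = 22.13211 mL
Volume remaining = 105 − 22.13211 = 82.86789 mL
New rate:
Dose = 18.2 ng/kg/min × 71.5 kg = 1301.3 ng/min
1301.3 ng/min × 60 min/hr = 78078 ng/hr
Rate = 78078 ng/hr ÷ 14285.71 ng/mL = 5.46546 mL/hr
Time remaining = 82.86789 mL ÷ 5.46546 mL/hr = 15.16211 hr

15.2 hours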